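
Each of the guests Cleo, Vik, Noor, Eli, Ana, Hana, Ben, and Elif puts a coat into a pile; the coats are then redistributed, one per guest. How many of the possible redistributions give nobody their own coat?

14833

Let Aᵢ be the assignments in which guest i gets their own coat. We want the size of the complement of A₁∪…∪A_8.
By inclusion–exclusion this is Σ_{j=0}^{8} (−1)^j C(8,j)·(8−j)!.
Computing: 40320 − 40320 + 20160 − 6720 + 1680 − 336 + 56 − 8 + 1 = 14833.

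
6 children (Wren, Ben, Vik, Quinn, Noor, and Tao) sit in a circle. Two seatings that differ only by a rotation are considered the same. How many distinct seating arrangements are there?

Around a circle, 6 distinct people have 6!/6 = (5)! = 120 rotationally distinct seatings.

120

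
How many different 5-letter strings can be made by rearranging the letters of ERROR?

The 5 letters of ERROR have repeats: R appearing 3 times.
The number of distinct arrangements is 5!/(3!) = 120/6 = 20.

20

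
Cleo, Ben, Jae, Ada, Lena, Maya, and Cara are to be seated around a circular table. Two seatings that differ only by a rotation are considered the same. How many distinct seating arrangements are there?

Fix one person's seat to break rotational symmetry; the remaining 6 people can be arranged in (6)! = 720 ways.

720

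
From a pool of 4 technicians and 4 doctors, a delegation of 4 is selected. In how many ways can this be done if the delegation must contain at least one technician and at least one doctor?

Unrestricted: C(8,4) = 70 ways to pick any 4 of the 8.
Selections missing a whole group: no technicians → C(4,4) = 1; no doctors → C(4,4) = 1.
Both groups omitted at once is impossible, so 70 − 2 = 68.

68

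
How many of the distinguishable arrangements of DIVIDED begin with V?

60

Fix V in the first position and arrange the remaining 6 letters.
Those 6 letters have D appearing 3 times and I appearing twice, giving (6)!/(3!·2!) = 60.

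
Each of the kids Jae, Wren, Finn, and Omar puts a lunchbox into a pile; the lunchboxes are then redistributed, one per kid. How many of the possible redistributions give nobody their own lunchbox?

This is the derangement count D_4: permutations of 4 items with no fixed point.
By inclusion–exclusion this is Σ_{j=0}^{4} (−1)^j C(4,j)·(4−j)!.
Computing: 24 − 24 + 12 − 4 + 1 = 9.

9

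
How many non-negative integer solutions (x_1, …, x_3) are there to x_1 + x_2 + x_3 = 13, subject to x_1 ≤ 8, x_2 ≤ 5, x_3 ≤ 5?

21

Ignoring the caps, the number of non-negative solutions to x_1+…+x_3 = 13 is C(15,2) = 105.
Subtract solutions that violate a single cap (substitute x_i' = x_i − (cap_i+1)): x_1 ≥ 9 gives C(6,2) = 15; x_2 ≥ 6 gives C(9,2) = 36; x_3 ≥ 6 gives C(9,2) = 36. Together 87.
Add back pairs where two caps are both exceeded: 0 + 0 + 3 = 3.
By inclusion–exclusion the count is 105 − 87 + 3 = 21.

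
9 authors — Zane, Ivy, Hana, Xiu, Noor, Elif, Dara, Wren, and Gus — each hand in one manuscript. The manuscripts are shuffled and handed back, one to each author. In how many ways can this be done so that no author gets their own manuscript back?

Let Aᵢ be the assignments in which author i gets their own manuscript. We want the size of the complement of A₁∪…∪A_9.
By inclusion–exclusion this is Σ_{j=0}^{9} (−1)^j C(9,j)·(9−j)!.
Computing: 362880 − 362880 + 181440 − 60480 + 15120 − 3024 + 504 − 72 + 9 − 1 = 133496.

133496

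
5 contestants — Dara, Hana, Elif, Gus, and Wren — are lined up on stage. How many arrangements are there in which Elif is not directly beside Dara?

Of the 5! = 120 arrangements, those with Elif and Dara adjacent number 2 × 4! = 48 (treat the pair as a block with 2 internal orders).
Complementary counting: 120 − 48 = 72.

72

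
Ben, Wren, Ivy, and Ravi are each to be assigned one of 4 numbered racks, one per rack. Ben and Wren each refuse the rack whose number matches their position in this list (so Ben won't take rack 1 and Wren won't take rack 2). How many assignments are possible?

14

Let Aᵢ (for i ∈ {1, 2}) be the placements that put person i in their forbidden rack. Any j of these fix j positions, leaving (4−j)! ways to fill the rest, and there are C(2,j) ways to pick which j.
By inclusion–exclusion, the number of valid placements is Σ_{j=0}^{2} (−1)^j C(2,j)·(4−j)!.
Computing: 24 − 12 + 2 = 14.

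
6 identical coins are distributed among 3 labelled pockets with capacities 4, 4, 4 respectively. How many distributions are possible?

19

By stars and bars, unrestricted non-negative solutions to x_1+…+x_3 = 6 number C(6+2,2) = 28.
Subtract solutions that violate a single cap (substitute x_i' = x_i − (cap_i+1)): x_1 ≥ 5 gives C(3,2) = 3; x_2 ≥ 5 gives C(3,2) = 3; x_3 ≥ 5 gives C(3,2) = 3. Together 9.
No two caps can be exceeded simultaneously, so the pair terms are all 0.
By inclusion–exclusion the count is 28 − 9 + 0 = 19.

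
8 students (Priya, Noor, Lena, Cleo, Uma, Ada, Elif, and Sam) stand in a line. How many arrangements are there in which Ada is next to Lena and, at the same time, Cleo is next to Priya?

2880

Treat {Ada,Lena} as one block (2 orders) and {Cleo,Priya} as another (2 orders).
That leaves 6 units to arrange: 2 × 2 × 6! = 4 × 720 = 2880.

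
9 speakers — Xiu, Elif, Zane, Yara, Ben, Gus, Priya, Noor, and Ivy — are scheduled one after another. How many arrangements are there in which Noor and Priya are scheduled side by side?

Treat {Noor, Priya} as a single unit. There are 8 units to order, and the pair itself can be ordered 2 ways.
That gives 2 × 8! = 2 × 40320 = 80640.

80640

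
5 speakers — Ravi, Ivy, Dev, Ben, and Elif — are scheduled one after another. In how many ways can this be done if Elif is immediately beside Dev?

48

Glue Elif and Dev into one block (2 internal orders), leaving 4 units to arrange in a row.
So the count is 2·(4)! = 48.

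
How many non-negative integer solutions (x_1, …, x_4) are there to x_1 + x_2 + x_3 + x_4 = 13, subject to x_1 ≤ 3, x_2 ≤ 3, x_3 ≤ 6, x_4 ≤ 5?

33

Without the upper bounds there are C(16,3) = 560 ways to split 13 among 4 variables.
Subtract solutions that violate a single cap (substitute x_i' = x_i − (cap_i+1)): x_1 ≥ 4 gives C(12,3) = 220; x_2 ≥ 4 gives C(12,3) = 220; x_3 ≥ 7 gives C(9,3) = 84; x_4 ≥ 6 gives C(10,3) = 120. Together 644.
Add back pairs where two caps are both exceeded: 56 + 10 + 20 + 10 + 20 + 1 = 117.
By inclusion–exclusion the count is 560 − 644 + 117 = 33.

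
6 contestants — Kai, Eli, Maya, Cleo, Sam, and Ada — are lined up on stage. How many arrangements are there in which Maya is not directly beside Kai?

Of the 6! = 720 arrangements, those with Maya and Kai adjacent number 2 × 5! = 240 (treat the pair as a block with 2 internal orders).
So 720 − 240 = 480 arrangements keep them apart.

480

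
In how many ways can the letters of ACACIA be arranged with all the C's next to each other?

20

Treat the 2 copies of C as a single block. The multiset to arrange is then {CC, A, A, A, I}, 5 items in all.
That gives (5)!/(3!) = 20 arrangements.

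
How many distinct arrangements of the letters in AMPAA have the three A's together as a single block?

Treat the 3 copies of A as a single block. The multiset to arrange is then {AAA, M, P}, 3 items in all.
All 3 items are distinct, so there are (3)! = 6 arrangements.

6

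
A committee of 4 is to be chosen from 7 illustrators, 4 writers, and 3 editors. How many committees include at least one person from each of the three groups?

462

Unrestricted: C(14,4) = 1001 ways to pick any 4 of the 14.
Subtract selections that omit an entire group: no illustrators → C(7,4) = 35; no writers → C(10,4) = 210; no editors → C(11,4) = 330.
Add back selections omitting two groups (i.e. drawn from a single group): C(7,4) + C(4,4) + C(3,4) = 36.
By inclusion–exclusion: 1001 − 575 + 36 = 462.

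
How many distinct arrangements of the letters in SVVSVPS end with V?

Fix V in the last position and arrange the remaining 6 letters.
Those 6 letters have S appearing 3 times and V appearing twice, giving (6)!/(3!·2!) = 60.

60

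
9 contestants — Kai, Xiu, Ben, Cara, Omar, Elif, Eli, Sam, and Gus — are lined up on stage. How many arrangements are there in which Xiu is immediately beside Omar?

80640

Treat {Xiu, Omar} as a single unit. There are 8 units to order, and the pair itself can be ordered 2 ways.
So the count is 2·(8)! = 80640.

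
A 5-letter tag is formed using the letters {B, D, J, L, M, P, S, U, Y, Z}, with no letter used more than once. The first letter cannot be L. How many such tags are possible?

The first letter has 10−1 = 9 choices (anything except L).
The remaining 4 letters are filled from the other 9 symbols without repetition: 9 × 8 × 7 × 6 = 3024.
Total: 9 × 3024 = 27216.

27216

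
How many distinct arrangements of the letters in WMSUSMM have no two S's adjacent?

There are 7!/(3!·2!) = 420 arrangements of WMSUSMM in total.
Arrangements with the S's together: treat SS as one letter, giving (6)!/(3!) = 120.
Subtracting, 420 − 120 = 300 arrangements keep the S's apart.

300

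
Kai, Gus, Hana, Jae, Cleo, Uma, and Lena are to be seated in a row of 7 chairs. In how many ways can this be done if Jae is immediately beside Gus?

Glue Jae and Gus into one block (2 internal orders), leaving 6 units to arrange in a row.
So the count is 2·(6)! = 1440.

1440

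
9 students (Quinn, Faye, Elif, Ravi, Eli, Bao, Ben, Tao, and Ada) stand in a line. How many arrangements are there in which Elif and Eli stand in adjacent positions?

Place the 7 others and the Elif-Eli pair as 8 objects in a line; the pair has 2 internal arrangements.
That gives 2 × 8! = 2 × 40320 = 80640.

80640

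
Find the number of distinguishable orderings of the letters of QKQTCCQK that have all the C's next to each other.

Treat the 2 copies of C as a single block. The multiset to arrange is then {CC, K, K, Q, Q, Q, T}, 7 items in all.
That gives (7)!/(3!·2!) = 420 arrangements.

420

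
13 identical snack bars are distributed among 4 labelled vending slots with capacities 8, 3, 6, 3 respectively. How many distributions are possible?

Without the upper bounds there are C(16,3) = 560 ways to split 13 among 4 vending slots.
Subtract solutions that violate a single cap (substitute x_i' = x_i − (cap_i+1)): x_1 ≥ 9 gives C(7,3) = 35; x_2 ≥ 4 gives C(12,3) = 220; x_3 ≥ 7 gives C(9,3) = 84; x_4 ≥ 4 gives C(12,3) = 220. Together 559.
Add back pairs where two caps are both exceeded: 1 + 0 + 1 + 10 + 56 + 10 = 78.
By inclusion–exclusion the count is 560 − 559 + 78 = 79.

79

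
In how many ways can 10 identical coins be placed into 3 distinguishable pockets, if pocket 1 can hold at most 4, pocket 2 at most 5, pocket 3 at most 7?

By stars and bars, unrestricted non-negative solutions to x_1+…+x_3 = 10 number C(10+2,2) = 66.
Subtract solutions that violate a single cap (substitute x_i' = x_i − (cap_i+1)): x_1 ≥ 5 gives C(7,2) = 21; x_2 ≥ 6 gives C(6,2) = 15; x_3 ≥ 8 gives C(4,2) = 6. Together 42.
No two caps can be exceeded simultaneously, so the pair terms are all 0.
By inclusion–exclusion the count is 66 − 42 + 0 = 24.

24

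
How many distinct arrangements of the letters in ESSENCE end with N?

60

Fix N in the last position and arrange the remaining 6 letters.
Those 6 letters have E appearing 3 times and S appearing twice, giving (6)!/(3!·2!) = 60.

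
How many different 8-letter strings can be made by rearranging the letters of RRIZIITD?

3360

Letter multiplicities in RRIZIITD: D×1, I×3, R×2, T×1, Z×1.
Dividing 8! = 40320 by 3!·2! = 12 for the repeated letters gives 3360.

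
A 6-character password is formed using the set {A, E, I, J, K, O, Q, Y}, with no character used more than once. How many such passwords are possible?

With no repetition, fill the 6 characters in order: 8 choices, then 7, down to 3.
8 × 7 × 6 × 5 × 4 × 3 = 20160.

20160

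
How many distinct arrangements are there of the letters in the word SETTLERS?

SETTLERS has 8 letters with E appearing twice, S appearing twice, and T appearing twice.
Dividing 8! = 40320 by 2!·2!·2! = 8 for the repeated letters gives 5040.

5040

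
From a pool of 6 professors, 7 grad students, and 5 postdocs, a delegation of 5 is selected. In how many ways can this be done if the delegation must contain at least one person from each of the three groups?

Total 5-person selections from all 18: C(18,5) = 8568.
Subtract selections that omit an entire group: no professors → C(12,5) = 792; no grad students → C(11,5) = 462; no postdocs → C(13,5) = 1287.
Add back selections omitting two groups (i.e. drawn from a single group): C(6,5) + C(7,5) + C(5,5) = 28.
By inclusion–exclusion: 8568 − 2541 + 28 = 6055.

6055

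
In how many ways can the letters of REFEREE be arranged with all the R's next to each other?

Treat the 2 copies of R as a single block. The multiset to arrange is then {RR, E, E, E, E, F}, 6 items in all.
That gives (6)!/(4!) = 30 arrangements.

30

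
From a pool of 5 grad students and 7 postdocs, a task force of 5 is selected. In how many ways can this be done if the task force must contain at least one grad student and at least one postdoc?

Unrestricted: C(12,5) = 792 ways to pick any 5 of the 12.
Selections missing a whole group: no grad students → C(7,5) = 21; no postdocs → C(5,5) = 1.
Both groups omitted at once is impossible, so 792 − 22 = 770.

770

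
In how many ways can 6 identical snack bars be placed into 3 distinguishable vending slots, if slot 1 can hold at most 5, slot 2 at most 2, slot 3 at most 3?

Ignoring the caps, the number of non-negative solutions to x_1+…+x_3 = 6 is C(8,2) = 28.
Subtract solutions that violate a single cap (substitute x_i' = x_i − (cap_i+1)): x_1 ≥ 6 gives C(2,2) = 1; x_2 ≥ 3 gives C(5,2) = 10; x_3 ≥ 4 gives C(4,2) = 6. Together 17.
No two caps can be exceeded simultaneously, so the pair terms are all 0.
By inclusion–exclusion the count is 28 − 17 + 0 = 11.

11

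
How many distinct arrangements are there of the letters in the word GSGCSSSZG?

2520

Letter multiplicities in GSGCSSSZG: C×1, G×3, S×4, Z×1.
So there are 9! / (4!·3!) = 2520 distinguishable arrangements.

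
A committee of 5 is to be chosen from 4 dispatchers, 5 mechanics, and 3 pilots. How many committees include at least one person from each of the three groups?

Total 5-person selections from all 12: C(12,5) = 792.
Subtract selections that omit an entire group: no dispatchers → C(8,5) = 56; no mechanics → C(7,5) = 21; no pilots → C(9,5) = 126.
Add back selections omitting two groups (i.e. drawn from a single group): C(4,5) + C(5,5) + C(3,5) = 1.
By inclusion–exclusion: 792 − 203 + 1 = 590.

590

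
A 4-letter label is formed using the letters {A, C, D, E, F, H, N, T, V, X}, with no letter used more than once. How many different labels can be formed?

Choose and order 4 of the 10 symbols: the first letter has 10 options, the next 9, then 8, 7.
That product is 10 × 9 × 8 × 7 = 5040.

5040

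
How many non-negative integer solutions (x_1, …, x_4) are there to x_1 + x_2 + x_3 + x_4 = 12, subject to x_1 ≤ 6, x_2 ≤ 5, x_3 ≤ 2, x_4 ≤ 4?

By stars and bars, unrestricted non-negative solutions to x_1+…+x_4 = 12 number C(12+3,3) = 455.
Subtract solutions that violate a single cap (substitute x_i' = x_i − (cap_i+1)): x_1 ≥ 7 gives C(8,3) = 56; x_2 ≥ 6 gives C(9,3) = 84; x_3 ≥ 3 gives C(12,3) = 220; x_4 ≥ 5 gives C(10,3) = 120. Together 480.
Add back pairs where two caps are both exceeded: 0 + 10 + 1 + 20 + 4 + 35 = 70.
By inclusion–exclusion the count is 455 − 480 + 70 = 45.

45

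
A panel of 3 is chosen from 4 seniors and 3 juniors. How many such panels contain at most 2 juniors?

Split by how many juniors are chosen (0 through 2).
Sum: C(3,0)·C(4,3) + C(3,1)·C(4,2) + C(3,2)·C(4,1) = 4 + 18 + 12 = 34.

34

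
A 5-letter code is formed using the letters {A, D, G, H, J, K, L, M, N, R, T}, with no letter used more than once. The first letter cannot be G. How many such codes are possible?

50400

The first letter has 11−1 = 10 choices (anything except G).
The remaining 4 letters are filled from the other 10 symbols without repetition: 10 × 9 × 8 × 7 = 5040.
Total: 10 × 5040 = 50400.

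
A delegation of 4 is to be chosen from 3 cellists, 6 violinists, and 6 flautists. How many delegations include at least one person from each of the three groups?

648

With no constraint there are C(15,4) = 1365 possible selections.
Subtract selections that omit an entire group: no cellists → C(12,4) = 495; no violinists → C(9,4) = 126; no flautists → C(9,4) = 126.
Add back selections omitting two groups (i.e. drawn from a single group): C(3,4) + C(6,4) + C(6,4) = 30.
By inclusion–exclusion: 1365 − 747 + 30 = 648.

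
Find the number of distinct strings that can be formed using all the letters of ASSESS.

ASSESS has 6 letters with S appearing 4 times.
Dividing 6! = 720 by 4! = 24 for the repeated letters gives 30.

30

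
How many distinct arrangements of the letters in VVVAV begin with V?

4

Fix V in the first position and arrange the remaining 4 letters.
Those 4 letters have V appearing 3 times, giving (4)!/(3!) = 4.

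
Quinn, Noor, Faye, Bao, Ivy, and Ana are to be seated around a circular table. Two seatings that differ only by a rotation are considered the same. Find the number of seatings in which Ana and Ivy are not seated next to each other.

All circular seatings of 6 people number (5)! = 120.
Those with Ana next to Ivy: fuse the pair into one unit and seat 5 units around a circle — 2·(4)! = 48.
Subtracting, 120 − 48 = 72.

72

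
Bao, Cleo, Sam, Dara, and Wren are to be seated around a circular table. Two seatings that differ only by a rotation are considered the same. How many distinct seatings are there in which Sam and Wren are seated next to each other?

Glue Sam and Wren into a block (2 internal orders). Seating 4 units around a circle gives (3)! arrangements.
So 2 × (3)! = 2 × 6 = 12.

12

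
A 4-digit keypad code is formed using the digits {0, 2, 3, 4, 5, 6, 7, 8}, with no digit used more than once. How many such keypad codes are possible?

1680

Choose and order 4 of the 8 symbols: the first digit has 8 options, the next 7, then 6, 5.
8 × 7 × 6 × 5 = 1680.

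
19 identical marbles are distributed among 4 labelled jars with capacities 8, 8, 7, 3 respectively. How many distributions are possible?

By stars and bars, unrestricted non-negative solutions to x_1+…+x_4 = 19 number C(19+3,3) = 1540.
Subtract solutions that violate a single cap (substitute x_i' = x_i − (cap_i+1)): x_1 ≥ 9 gives C(13,3) = 286; x_2 ≥ 9 gives C(13,3) = 286; x_3 ≥ 8 gives C(14,3) = 364; x_4 ≥ 4 gives C(18,3) = 816. Together 1752.
Add back pairs where two caps are both exceeded: 4 + 10 + 84 + 10 + 84 + 120 = 312.
By inclusion–exclusion the count is 1540 − 1752 + 312 = 100.

100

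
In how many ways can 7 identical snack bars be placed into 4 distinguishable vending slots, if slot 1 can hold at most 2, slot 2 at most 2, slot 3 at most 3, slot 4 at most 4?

By stars and bars, unrestricted non-negative solutions to x_1+…+x_4 = 7 number C(7+3,3) = 120.
Subtract solutions that violate a single cap (substitute x_i' = x_i − (cap_i+1)): x_1 ≥ 3 gives C(7,3) = 35; x_2 ≥ 3 gives C(7,3) = 35; x_3 ≥ 4 gives C(6,3) = 20; x_4 ≥ 5 gives C(5,3) = 10. Together 100.
Add back pairs where two caps are both exceeded: 4 + 1 + 0 + 1 + 0 + 0 = 6.
By inclusion–exclusion the count is 120 − 100 + 6 = 26.

26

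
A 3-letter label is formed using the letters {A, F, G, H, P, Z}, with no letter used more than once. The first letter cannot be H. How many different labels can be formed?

100

The first letter has 6−1 = 5 choices (anything except H).
The remaining 2 letters are filled from the other 5 symbols without repetition: 5 × 4 = 20.
Total: 5 × 20 = 100.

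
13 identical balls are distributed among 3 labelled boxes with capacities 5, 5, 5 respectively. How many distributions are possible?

Ignoring the caps, the number of non-negative solutions to x_1+…+x_3 = 13 is C(15,2) = 105.
Subtract solutions that violate a single cap (substitute x_i' = x_i − (cap_i+1)): x_1 ≥ 6 gives C(9,2) = 36; x_2 ≥ 6 gives C(9,2) = 36; x_3 ≥ 6 gives C(9,2) = 36. Together 108.
Add back pairs where two caps are both exceeded: 3 + 3 + 3 = 9.
By inclusion–exclusion the count is 105 − 108 + 9 = 6.

6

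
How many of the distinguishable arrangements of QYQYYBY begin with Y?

With the first slot taken by Y, it remains to arrange the other 6 letters (QQYYBY).
Those 6 letters have Q appearing twice and Y appearing 3 times, giving (6)!/(3!·2!) = 60.

60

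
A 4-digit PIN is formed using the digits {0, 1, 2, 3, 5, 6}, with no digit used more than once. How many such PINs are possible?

With no repetition, fill the 4 digits in order: 6 choices, then 5, down to 3.
That product is 6 × 5 × 4 × 3 = 360.

360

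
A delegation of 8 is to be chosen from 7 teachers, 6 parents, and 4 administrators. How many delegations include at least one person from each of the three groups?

22813

Total 8-person selections from all 17: C(17,8) = 24310.
Subtract selections that omit an entire group: no teachers → C(10,8) = 45; no parents → C(11,8) = 165; no administrators → C(13,8) = 1287.
Add back selections omitting two groups (i.e. drawn from a single group): C(7,8) + C(6,8) + C(4,8) = 0.
By inclusion–exclusion: 24310 − 1497 + 0 = 22813.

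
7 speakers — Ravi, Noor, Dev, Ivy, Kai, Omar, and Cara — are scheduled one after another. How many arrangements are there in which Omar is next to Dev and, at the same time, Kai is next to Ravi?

Treat {Omar,Dev} as one block (2 orders) and {Kai,Ravi} as another (2 orders).
That leaves 5 units to arrange: 2 × 2 × 5! = 4 × 120 = 480.

480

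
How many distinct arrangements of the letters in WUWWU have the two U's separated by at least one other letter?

6

There are 5!/(3!·2!) = 10 arrangements of WUWWU in total.
If the two U's are adjacent, glue them into one block, leaving 4 items to arrange: (4)!/(3!) = 4 ways.
Subtracting, 10 − 4 = 6 arrangements keep the U's apart.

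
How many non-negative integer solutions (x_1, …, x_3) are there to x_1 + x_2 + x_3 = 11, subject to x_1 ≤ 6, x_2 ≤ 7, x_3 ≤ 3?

Ignoring the caps, the number of non-negative solutions to x_1+…+x_3 = 11 is C(13,2) = 78.
Subtract solutions that violate a single cap (substitute x_i' = x_i − (cap_i+1)): x_1 ≥ 7 gives C(6,2) = 15; x_2 ≥ 8 gives C(5,2) = 10; x_3 ≥ 4 gives C(9,2) = 36. Together 61.
Add back pairs where two caps are both exceeded: 0 + 1 + 0 = 1.
By inclusion–exclusion the count is 78 − 61 + 1 = 18.

18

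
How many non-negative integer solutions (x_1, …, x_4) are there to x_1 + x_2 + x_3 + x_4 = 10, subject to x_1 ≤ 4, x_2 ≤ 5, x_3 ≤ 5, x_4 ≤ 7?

Ignoring the caps, the number of non-negative solutions to x_1+…+x_4 = 10 is C(13,3) = 286.
Subtract solutions that violate a single cap (substitute x_i' = x_i − (cap_i+1)): x_1 ≥ 5 gives C(8,3) = 56; x_2 ≥ 6 gives C(7,3) = 35; x_3 ≥ 6 gives C(7,3) = 35; x_4 ≥ 8 gives C(5,3) = 10. Together 136.
No two caps can be exceeded simultaneously, so the pair terms are all 0.
By inclusion–exclusion the count is 286 − 136 + 0 = 150.

150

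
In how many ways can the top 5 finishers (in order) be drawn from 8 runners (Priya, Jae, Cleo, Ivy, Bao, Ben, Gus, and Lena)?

6720

There are 8 choices for 1st place, 7 for 2nd, and so on down to 4 for position 5.
That gives 8 × 7 × 6 × 5 × 4 = 6720.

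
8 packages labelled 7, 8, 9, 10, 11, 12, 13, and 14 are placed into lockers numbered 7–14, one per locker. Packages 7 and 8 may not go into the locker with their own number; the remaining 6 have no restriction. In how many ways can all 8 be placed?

Let Aᵢ (for i ∈ {7, 8}) be the placements that put package i in its forbidden locker. Any j of these fix j positions, leaving (8−j)! ways to fill the rest, and there are C(2,j) ways to pick which j.
By inclusion–exclusion, the number of valid placements is Σ_{j=0}^{2} (−1)^j C(2,j)·(8−j)!.
Computing: 40320 − 10080 + 720 = 30960.

30960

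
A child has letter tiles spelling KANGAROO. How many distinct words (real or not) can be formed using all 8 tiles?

10080

KANGAROO has 8 letters with A appearing twice and O appearing twice.
Dividing 8! = 40320 by 2!·2! = 4 for the repeated letters gives 10080.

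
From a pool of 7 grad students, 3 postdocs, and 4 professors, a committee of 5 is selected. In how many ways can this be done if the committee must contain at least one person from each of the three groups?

Unrestricted: C(14,5) = 2002 ways to pick any 5 of the 14.
Selections missing a whole group: no grad students → C(7,5) = 21; no postdocs → C(11,5) = 462; no professors → C(10,5) = 252.
Add back selections omitting two groups (i.e. drawn from a single group): C(7,5) + C(3,5) + C(4,5) = 21.
By inclusion–exclusion: 2002 − 735 + 21 = 1288.

1288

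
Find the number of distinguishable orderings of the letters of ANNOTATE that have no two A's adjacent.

There are 8!/(2!·2!·2!) = 5040 arrangements of ANNOTATE in total.
If the two A's are adjacent, glue them into one block, leaving 7 items to arrange: (7)!/(2!·2!) = 1260 ways.
Hence 5040 − 1260 = 3780.

3780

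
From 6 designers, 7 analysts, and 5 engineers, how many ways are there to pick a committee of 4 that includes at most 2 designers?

2805

Split by how many designers are chosen (0 through 2).
Sum: C(6,0)·C(12,4) + C(6,1)·C(12,3) + C(6,2)·C(12,2) = 495 + 1320 + 990 = 2805.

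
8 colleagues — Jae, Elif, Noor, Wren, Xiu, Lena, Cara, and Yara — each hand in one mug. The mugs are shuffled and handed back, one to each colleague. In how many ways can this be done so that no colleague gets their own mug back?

Count assignments avoiding every fixed point. For any j of the 8 colleagues fixed to their own mug, the other 8−j can be arranged in (8−j)! ways.
By inclusion–exclusion this is Σ_{j=0}^{8} (−1)^j C(8,j)·(8−j)!.
Computing: 40320 − 40320 + 20160 − 6720 + 1680 − 336 + 56 − 8 + 1 = 14833.

14833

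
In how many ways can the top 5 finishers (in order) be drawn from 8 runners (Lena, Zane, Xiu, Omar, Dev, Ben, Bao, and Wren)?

6720

There are 8 choices for 1st place, 7 for 2nd, and so on down to 4 for position 5.
That gives 8 × 7 × 6 × 5 × 4 = 6720.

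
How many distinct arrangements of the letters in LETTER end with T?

60

Fix T in the last position and arrange the remaining 5 letters.
Those 5 letters have E appearing twice, giving (5)!/(2!) = 60.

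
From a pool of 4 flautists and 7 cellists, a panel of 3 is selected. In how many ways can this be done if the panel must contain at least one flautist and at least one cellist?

126

Total 3-person selections from all 11: C(11,3) = 165.
Subtract selections that omit an entire group: no flautists → C(7,3) = 35; no cellists → C(4,3) = 4.
Both groups omitted at once is impossible, so 165 − 39 = 126.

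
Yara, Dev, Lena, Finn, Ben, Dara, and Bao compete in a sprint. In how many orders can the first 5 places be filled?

There are 7 choices for 1st place, 6 for 2nd, and so on down to 3 for position 5.
That gives 7 × 6 × 5 × 4 × 3 = 2520.

2520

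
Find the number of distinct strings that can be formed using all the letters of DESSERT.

1260

DESSERT has 7 letters with E appearing twice and S appearing twice.
The number of distinct arrangements is 7!/(2!·2!) = 5040/4 = 1260.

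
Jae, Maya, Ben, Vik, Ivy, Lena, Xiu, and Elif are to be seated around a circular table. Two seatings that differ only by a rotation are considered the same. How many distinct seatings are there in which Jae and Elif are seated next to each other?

Treat {Jae, Elif} as one unit (2 internal orders) and seat the resulting 7 units around the table: (6)! circular arrangements.
So 2 × (6)! = 2 × 720 = 1440.

1440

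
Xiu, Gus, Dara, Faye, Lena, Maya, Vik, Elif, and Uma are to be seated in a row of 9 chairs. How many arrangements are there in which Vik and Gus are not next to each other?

282240

There are 9! = 362880 arrangements in all. If Vik and Gus are adjacent, merging them into one block gives 2·(8)! = 80640 arrangements.
So 362880 − 80640 = 282240 arrangements keep them apart.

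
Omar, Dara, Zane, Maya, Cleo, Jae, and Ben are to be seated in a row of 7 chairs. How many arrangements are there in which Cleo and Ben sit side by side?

1440

Place the 5 others and the Cleo-Ben pair as 6 objects in a line; the pair has 2 internal arrangements.
That gives 2 × 6! = 2 × 720 = 1440.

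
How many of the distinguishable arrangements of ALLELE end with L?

30

With the last slot taken by L, it remains to arrange the other 5 letters (ALELE).
Those 5 letters have E appearing twice and L appearing twice, giving (5)!/(2!·2!) = 30.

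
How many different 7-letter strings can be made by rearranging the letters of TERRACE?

1260

TERRACE has 7 letters with E appearing twice and R appearing twice.
So there are 7! / (2!·2!) = 1260 distinguishable arrangements.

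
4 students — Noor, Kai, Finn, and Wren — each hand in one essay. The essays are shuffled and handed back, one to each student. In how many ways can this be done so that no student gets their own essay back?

Count assignments avoiding every fixed point. For any j of the 4 students fixed to their own essay, the other 4−j can be arranged in (4−j)! ways.
By inclusion–exclusion this is Σ_{j=0}^{4} (−1)^j C(4,j)·(4−j)!.
Computing: 24 − 24 + 12 − 4 + 1 = 9.

9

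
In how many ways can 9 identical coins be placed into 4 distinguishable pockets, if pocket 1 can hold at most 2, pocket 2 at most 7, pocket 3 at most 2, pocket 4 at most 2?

Ignoring the caps, the number of non-negative solutions to x_1+…+x_4 = 9 is C(12,3) = 220.
Subtract solutions that violate a single cap (substitute x_i' = x_i − (cap_i+1)): x_1 ≥ 3 gives C(9,3) = 84; x_2 ≥ 8 gives C(4,3) = 4; x_3 ≥ 3 gives C(9,3) = 84; x_4 ≥ 3 gives C(9,3) = 84. Together 256.
Add back pairs where two caps are both exceeded: 0 + 20 + 20 + 0 + 0 + 20 = 60.
Subtract triples: 0 + 0 + 1 + 0 = 1.
By inclusion–exclusion the count is 220 − 256 + 60 − 1 = 23.

23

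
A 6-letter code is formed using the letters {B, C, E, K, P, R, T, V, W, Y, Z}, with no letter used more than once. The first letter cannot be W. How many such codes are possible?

302400

The first letter has 11−1 = 10 choices (anything except W).
The remaining 5 letters are filled from the other 10 symbols without repetition: 10 × 9 × 8 × 7 × 6 = 30240.
Total: 10 × 30240 = 302400.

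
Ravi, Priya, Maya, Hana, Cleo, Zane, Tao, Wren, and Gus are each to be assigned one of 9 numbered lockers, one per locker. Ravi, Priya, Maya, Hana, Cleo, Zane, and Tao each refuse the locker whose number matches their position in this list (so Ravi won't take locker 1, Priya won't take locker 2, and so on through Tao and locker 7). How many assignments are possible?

Let Aᵢ (for 1 ≤ i ≤ 7) be the placements that put person i in their forbidden locker. Any j of these fix j positions, leaving (9−j)! ways to fill the rest, and there are C(7,j) ways to pick which j.
By inclusion–exclusion, the number of valid placements is Σ_{j=0}^{7} (−1)^j C(7,j)·(9−j)!.
Computing: 362880 − 282240 + 105840 − 25200 + 4200 − 504 + 42 − 2 = 165016.

165016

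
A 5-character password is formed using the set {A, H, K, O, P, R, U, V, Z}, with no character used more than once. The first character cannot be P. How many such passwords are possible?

The first character has 9−1 = 8 choices (anything except P).
The remaining 4 characters are filled from the other 8 symbols without repetition: 8 × 7 × 6 × 5 = 1680.
Total: 8 × 1680 = 13440.

13440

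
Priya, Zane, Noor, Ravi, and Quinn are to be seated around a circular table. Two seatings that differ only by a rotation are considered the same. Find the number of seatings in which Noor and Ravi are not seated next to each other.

12

Without the restriction there are (4)! = 24 seatings.
Seatings with Noor beside Ravi: treat them as a block with 2 internal orders, giving 2 × (3)! = 12.
Subtracting, 24 − 12 = 12.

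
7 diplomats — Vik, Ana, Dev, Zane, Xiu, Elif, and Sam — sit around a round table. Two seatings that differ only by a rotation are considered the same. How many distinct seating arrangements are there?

Fix one person's seat to break rotational symmetry; the remaining 6 people can be arranged in (6)! = 720 ways.

720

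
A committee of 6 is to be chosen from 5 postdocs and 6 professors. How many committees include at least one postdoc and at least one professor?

Unrestricted: C(11,6) = 462 ways to pick any 6 of the 11.
Subtract selections that omit an entire group: no postdocs → C(6,6) = 1; no professors → C(5,6) = 0.
Both groups omitted at once is impossible, so 462 − 1 = 461.

461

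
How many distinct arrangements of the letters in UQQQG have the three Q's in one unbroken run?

6

Treat the 3 copies of Q as a single block. The multiset to arrange is then {QQQ, G, U}, 3 items in all.
All 3 items are distinct, so there are (3)! = 6 arrangements.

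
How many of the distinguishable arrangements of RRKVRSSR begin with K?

105

With the first slot taken by K, it remains to arrange the other 7 letters (RRVRSSR).
Those 7 letters have R appearing 4 times and S appearing twice, giving (7)!/(4!·2!) = 105.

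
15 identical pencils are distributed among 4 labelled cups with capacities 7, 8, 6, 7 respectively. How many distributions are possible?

By stars and bars, unrestricted non-negative solutions to x_1+…+x_4 = 15 number C(15+3,3) = 816.
Subtract solutions that violate a single cap (substitute x_i' = x_i − (cap_i+1)): x_1 ≥ 8 gives C(10,3) = 120; x_2 ≥ 9 gives C(9,3) = 84; x_3 ≥ 7 gives C(11,3) = 165; x_4 ≥ 8 gives C(10,3) = 120. Together 489.
Add back pairs where two caps are both exceeded: 0 + 1 + 0 + 0 + 0 + 1 = 2.
By inclusion–exclusion the count is 816 − 489 + 2 = 329.

329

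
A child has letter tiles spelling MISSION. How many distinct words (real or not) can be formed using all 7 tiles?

Letter multiplicities in MISSION: I×2, M×1, N×1, O×1, S×2.
Dividing 7! = 5040 by 2!·2! = 4 for the repeated letters gives 1260.

1260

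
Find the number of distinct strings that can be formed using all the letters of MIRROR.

The 6 letters of MIRROR have repeats: R appearing 3 times.
Dividing 6! = 720 by 3! = 6 for the repeated letters gives 120.

120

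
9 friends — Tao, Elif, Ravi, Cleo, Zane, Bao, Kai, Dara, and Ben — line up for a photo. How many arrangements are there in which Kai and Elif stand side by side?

80640

Treat {Kai, Elif} as a single unit. There are 8 units to order, and the pair itself can be ordered 2 ways.
So the count is 2·(8)! = 80640.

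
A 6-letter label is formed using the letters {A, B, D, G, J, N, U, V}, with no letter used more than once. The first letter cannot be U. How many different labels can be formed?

17640

The first letter has 8−1 = 7 choices (anything except U).
The remaining 5 letters are filled from the other 7 symbols without repetition: 7 × 6 × 5 × 4 × 3 = 2520.
Total: 7 × 2520 = 17640.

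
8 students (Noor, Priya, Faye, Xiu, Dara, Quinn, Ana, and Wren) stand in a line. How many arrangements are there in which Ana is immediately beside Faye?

10080

Treat {Ana, Faye} as a single unit. There are 7 units to order, and the pair itself can be ordered 2 ways.
That gives 2 × 7! = 2 × 5040 = 10080.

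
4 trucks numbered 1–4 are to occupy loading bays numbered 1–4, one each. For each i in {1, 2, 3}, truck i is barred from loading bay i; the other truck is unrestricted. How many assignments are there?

11

Let Aᵢ (for i ∈ {1, 2, 3}) be the placements that put truck i in its forbidden loading bay. Any j of these fix j positions, leaving (4−j)! ways to fill the rest, and there are C(3,j) ways to pick which j.
By inclusion–exclusion, the number of valid placements is Σ_{j=0}^{3} (−1)^j C(3,j)·(4−j)!.
Computing: 24 − 18 + 6 − 1 = 11.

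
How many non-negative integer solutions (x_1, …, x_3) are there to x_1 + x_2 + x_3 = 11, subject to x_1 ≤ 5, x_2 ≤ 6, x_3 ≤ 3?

Ignoring the caps, the number of non-negative solutions to x_1+…+x_3 = 11 is C(13,2) = 78.
Subtract solutions that violate a single cap (substitute x_i' = x_i − (cap_i+1)): x_1 ≥ 6 gives C(7,2) = 21; x_2 ≥ 7 gives C(6,2) = 15; x_3 ≥ 4 gives C(9,2) = 36. Together 72.
Add back pairs where two caps are both exceeded: 0 + 3 + 1 = 4.
By inclusion–exclusion the count is 78 − 72 + 4 = 10.

10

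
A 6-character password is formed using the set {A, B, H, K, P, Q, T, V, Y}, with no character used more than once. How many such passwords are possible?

60480

Choose and order 6 of the 9 symbols: the first character has 9 options, the next 8, and so on down to 4.
That product is 9 × 8 × 7 × 6 × 5 × 4 = 60480.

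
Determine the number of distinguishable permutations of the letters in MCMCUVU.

630

Letter multiplicities in MCMCUVU: C×2, M×2, U×2, V×1.
Dividing 7! = 5040 by 2!·2!·2! = 8 for the repeated letters gives 630.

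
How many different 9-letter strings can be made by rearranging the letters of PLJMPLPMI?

Letter multiplicities in PLJMPLPMI: I×1, J×1, L×2, M×2, P×3.
Dividing 9! = 362880 by 3!·2!·2! = 24 for the repeated letters gives 15120.

15120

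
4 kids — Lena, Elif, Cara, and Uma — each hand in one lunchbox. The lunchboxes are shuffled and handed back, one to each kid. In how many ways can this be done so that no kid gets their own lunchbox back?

9

Let Aᵢ be the assignments in which kid i gets their own lunchbox. We want the size of the complement of A₁∪…∪A_4.
By inclusion–exclusion this is Σ_{j=0}^{4} (−1)^j C(4,j)·(4−j)!.
Computing: 24 − 24 + 12 − 4 + 1 = 9.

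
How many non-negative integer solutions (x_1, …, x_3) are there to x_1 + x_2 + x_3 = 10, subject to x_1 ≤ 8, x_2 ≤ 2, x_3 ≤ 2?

Ignoring the caps, the number of non-negative solutions to x_1+…+x_3 = 10 is C(12,2) = 66.
Subtract solutions that violate a single cap (substitute x_i' = x_i − (cap_i+1)): x_1 ≥ 9 gives C(3,2) = 3; x_2 ≥ 3 gives C(9,2) = 36; x_3 ≥ 3 gives C(9,2) = 36. Together 75.
Add back pairs where two caps are both exceeded: 0 + 0 + 15 = 15.
By inclusion–exclusion the count is 66 − 75 + 15 = 6.

6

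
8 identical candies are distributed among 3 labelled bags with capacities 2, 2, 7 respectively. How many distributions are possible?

8

Ignoring the caps, the number of non-negative solutions to x_1+…+x_3 = 8 is C(10,2) = 45.
Subtract solutions that violate a single cap (substitute x_i' = x_i − (cap_i+1)): x_1 ≥ 3 gives C(7,2) = 21; x_2 ≥ 3 gives C(7,2) = 21; x_3 ≥ 8 gives C(2,2) = 1. Together 43.
Add back pairs where two caps are both exceeded: 6 + 0 + 0 = 6.
By inclusion–exclusion the count is 45 − 43 + 6 = 8.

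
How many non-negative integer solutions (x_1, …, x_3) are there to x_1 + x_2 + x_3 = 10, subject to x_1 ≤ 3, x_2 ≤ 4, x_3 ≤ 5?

By stars and bars, unrestricted non-negative solutions to x_1+…+x_3 = 10 number C(10+2,2) = 66.
Subtract solutions that violate a single cap (substitute x_i' = x_i − (cap_i+1)): x_1 ≥ 4 gives C(8,2) = 28; x_2 ≥ 5 gives C(7,2) = 21; x_3 ≥ 6 gives C(6,2) = 15. Together 64.
Add back pairs where two caps are both exceeded: 3 + 1 + 0 = 4.
By inclusion–exclusion the count is 66 − 64 + 4 = 6.

6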